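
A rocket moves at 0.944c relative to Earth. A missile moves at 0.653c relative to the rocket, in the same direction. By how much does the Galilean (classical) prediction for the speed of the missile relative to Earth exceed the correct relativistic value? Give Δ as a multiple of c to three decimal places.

Galilean: u_cl = 0.653 + 0.944 = 1.5970.
Relativistic: u_rel = (0.653 + 0.944) / (1 + 0.653·0.944) = 1.5970/1.6164 = 0.9880.
Δ = 1.5970 − 0.9880 = 0.6090.
(The classical prediction exceeds c; the relativistic result does not.)

Δ = 0.609c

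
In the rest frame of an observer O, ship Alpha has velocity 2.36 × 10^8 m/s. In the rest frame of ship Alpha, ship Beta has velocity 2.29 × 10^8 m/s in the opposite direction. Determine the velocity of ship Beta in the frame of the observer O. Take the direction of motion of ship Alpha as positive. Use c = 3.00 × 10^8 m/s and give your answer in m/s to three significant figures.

In units of c (dividing by 3.00 × 10^8 m/s): v = 0.787, u' = -0.763.
u = (u' + v)/(1 + u'v/c²):
u = (-0.763 + 0.787) / (1 + (-0.763)·0.787) = 0.0233/0.3995 = 0.0584
Converting back: u = 0.0584 × 3.00 × 10^8 m/s.

+1.75 × 10^7 m/s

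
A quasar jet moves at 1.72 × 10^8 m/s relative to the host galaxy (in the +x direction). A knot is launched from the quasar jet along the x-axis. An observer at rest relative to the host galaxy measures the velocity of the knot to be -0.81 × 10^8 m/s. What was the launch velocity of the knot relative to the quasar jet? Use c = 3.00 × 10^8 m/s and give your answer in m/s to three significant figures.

v = 0.573c, u = -0.270c.
Invert the composition law: u' = (u − v)/(1 − uv/c²).
u' = (-0.270 − 0.573) / (1 − (-0.270)(0.573)) = -0.8433/1.1548 = -0.7303.
u' = -0.7303 × 3.00 × 10^8 m/s.

-2.19 × 10^8 m/s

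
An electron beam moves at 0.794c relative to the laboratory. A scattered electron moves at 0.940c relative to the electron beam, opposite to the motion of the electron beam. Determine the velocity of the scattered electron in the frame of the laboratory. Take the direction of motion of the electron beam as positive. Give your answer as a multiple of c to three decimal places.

-0.576c

With v = 0.794 and u' = -0.940 (in units of c),
u = (u' + v)/(1 + u'v/c²):
u = (-0.940 + 0.794) / (1 + (-0.940)·0.794) = -0.1460/0.2536 = -0.5756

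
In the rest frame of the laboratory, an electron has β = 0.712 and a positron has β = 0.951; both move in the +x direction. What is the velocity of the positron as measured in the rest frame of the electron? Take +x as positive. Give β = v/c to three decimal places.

β = +0.740

β_A = 0.712, β_B = 0.951.
Transform to A's frame with the inverse velocity-addition law: u' = (u − v)/(1 − uv/c²), taking u = β_B and v = β_A.
u' = (0.951 − 0.712) / (1 − (0.712)(0.951)) = 0.2390/0.3229 = 0.7402.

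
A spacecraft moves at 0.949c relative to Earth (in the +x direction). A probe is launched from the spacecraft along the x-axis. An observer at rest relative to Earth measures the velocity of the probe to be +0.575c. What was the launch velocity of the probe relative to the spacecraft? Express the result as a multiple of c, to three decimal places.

Invert the composition law: u' = (u − v)/(1 − uv/c²).
u' = (0.575 − 0.949) / (1 − (0.575)(0.949)) = -0.3740/0.4543 = -0.8232.

-0.823c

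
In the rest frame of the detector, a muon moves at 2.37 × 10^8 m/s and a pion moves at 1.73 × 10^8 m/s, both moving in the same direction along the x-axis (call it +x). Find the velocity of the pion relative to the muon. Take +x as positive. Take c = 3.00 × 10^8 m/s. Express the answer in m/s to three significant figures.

-1.18 × 10^8 m/s

β_A = 0.790, β_B = 0.577 (dividing each by c = 3.00 × 10^8 m/s).
Transform to A's frame with the inverse velocity-addition law: u' = (u − v)/(1 − uv/c²), taking u = β_B and v = β_A.
u' = (0.577 − 0.790) / (1 − (0.790)(0.577)) = -0.2133/0.5444 = -0.3918.
u' = -0.3918 × 3.00 × 10^8 m/s.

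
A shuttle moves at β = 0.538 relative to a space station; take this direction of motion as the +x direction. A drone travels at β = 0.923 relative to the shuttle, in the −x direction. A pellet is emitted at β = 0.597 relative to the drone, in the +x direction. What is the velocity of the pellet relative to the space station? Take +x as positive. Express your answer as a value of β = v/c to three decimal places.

β = -0.309

Apply u = (u' + v)/(1 + u'v/c²) successively, working outward toward the space station.
Start: velocity of the shuttle relative to the space station = 0.5380c.
Compose with the drone (u' = -0.923 in the shuttle frame): u_1 = (-0.923 + 0.538) / (1 + (-0.923)·0.538) = -0.3850/0.5034 = -0.7648.
Compose with the pellet (u' = 0.597 in the drone frame): u_2 = (0.597 + (-0.765)) / (1 + 0.597·(-0.765)) = -0.1678/0.5434 = -0.3087.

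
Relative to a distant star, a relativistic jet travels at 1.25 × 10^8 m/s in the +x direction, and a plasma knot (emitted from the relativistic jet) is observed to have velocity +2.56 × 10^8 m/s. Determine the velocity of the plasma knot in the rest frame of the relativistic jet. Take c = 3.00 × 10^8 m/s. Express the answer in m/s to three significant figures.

v = 0.417c, u = 0.853c.
Invert the composition law: u' = (u − v)/(1 − uv/c²).
u' = (0.853 − 0.417) / (1 − (0.853)(0.417)) = 0.4367/0.6444 = 0.6776.
u' = 0.6776 × 3.00 × 10^8 m/s.

+2.03 × 10^8 m/s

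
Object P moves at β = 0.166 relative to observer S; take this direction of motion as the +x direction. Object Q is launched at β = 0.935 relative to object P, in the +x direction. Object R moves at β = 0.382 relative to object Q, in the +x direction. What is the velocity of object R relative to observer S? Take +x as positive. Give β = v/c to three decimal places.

Apply u = (u' + v)/(1 + u'v/c²) successively, working outward toward observer S.
Start: velocity of object P relative to observer S = 0.1660c.
Compose with object Q (u' = 0.935 in object P frame): u_1 = (0.935 + 0.166) / (1 + 0.935·0.166) = 1.1010/1.1552 = 0.9531.
Compose with object R (u' = 0.382 in object Q frame): u_2 = (0.382 + 0.953) / (1 + 0.382·0.953) = 1.3351/1.3641 = 0.9787.

β = 0.979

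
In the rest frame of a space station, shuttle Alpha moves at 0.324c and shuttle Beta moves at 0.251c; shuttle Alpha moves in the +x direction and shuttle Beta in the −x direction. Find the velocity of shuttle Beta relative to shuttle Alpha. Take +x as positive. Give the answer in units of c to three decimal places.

β_A = 0.324, β_B = -0.251.
Transform to A's frame with the inverse velocity-addition law: u' = (u − v)/(1 − uv/c²), taking u = β_B and v = β_A.
u' = (-0.251 − 0.324) / (1 − (0.324)(-0.251)) = -0.5750/1.0813 = -0.5318.

-0.532c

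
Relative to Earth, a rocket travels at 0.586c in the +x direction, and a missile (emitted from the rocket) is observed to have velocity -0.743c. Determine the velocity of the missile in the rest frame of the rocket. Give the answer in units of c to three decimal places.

-0.926c

Invert the composition law: u' = (u − v)/(1 − uv/c²).
u' = (-0.743 − 0.586) / (1 − (-0.743)(0.586)) = -1.3290/1.4354 = -0.9259.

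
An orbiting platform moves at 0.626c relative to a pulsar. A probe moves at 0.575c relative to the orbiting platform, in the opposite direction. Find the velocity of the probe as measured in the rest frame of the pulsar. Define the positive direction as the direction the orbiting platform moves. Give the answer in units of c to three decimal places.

With v = 0.626 and u' = -0.575 (in units of c),
u = (u' + v)/(1 + u'v/c²):
u = (-0.575 + 0.626) / (1 + (-0.575)·0.626) = 0.0510/0.6401 = 0.0797

+0.080c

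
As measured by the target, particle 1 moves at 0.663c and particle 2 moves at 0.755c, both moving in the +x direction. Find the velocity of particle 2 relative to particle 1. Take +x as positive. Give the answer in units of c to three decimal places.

β_A = 0.663, β_B = 0.755.
Transform to A's frame with the inverse velocity-addition law: u' = (u − v)/(1 − uv/c²), taking u = β_B and v = β_A.
u' = (0.755 − 0.663) / (1 − (0.663)(0.755)) = 0.0920/0.4994 = 0.1842.

+0.184c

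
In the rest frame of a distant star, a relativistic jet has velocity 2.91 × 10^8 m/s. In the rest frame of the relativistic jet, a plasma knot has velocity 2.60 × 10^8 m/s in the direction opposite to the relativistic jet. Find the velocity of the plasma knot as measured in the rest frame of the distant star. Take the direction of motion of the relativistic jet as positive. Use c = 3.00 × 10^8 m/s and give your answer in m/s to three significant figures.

+1.95 × 10^8 m/s

In units of c (dividing by 3.00 × 10^8 m/s): v = 0.970, u' = -0.867.
u = (u' + v)/(1 + u'v/c²):
u = (-0.867 + 0.970) / (1 + (-0.867)·0.970) = 0.1033/0.1593 = 0.6485
Converting back: u = 0.6485 × 3.00 × 10^8 m/s.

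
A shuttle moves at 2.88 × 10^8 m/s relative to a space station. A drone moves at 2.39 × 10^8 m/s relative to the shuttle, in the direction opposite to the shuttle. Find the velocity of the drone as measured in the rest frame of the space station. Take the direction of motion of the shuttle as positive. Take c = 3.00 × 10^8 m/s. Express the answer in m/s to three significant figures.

In units of c (dividing by 3.00 × 10^8 m/s): v = 0.960, u' = -0.797.
u = (u' + v)/(1 + u'v/c²):
u = (-0.797 + 0.960) / (1 + (-0.797)·0.960) = 0.1633/0.2352 = 0.6944
Converting back: u = 0.6944 × 3.00 × 10^8 m/s.

+2.08 × 10^8 m/s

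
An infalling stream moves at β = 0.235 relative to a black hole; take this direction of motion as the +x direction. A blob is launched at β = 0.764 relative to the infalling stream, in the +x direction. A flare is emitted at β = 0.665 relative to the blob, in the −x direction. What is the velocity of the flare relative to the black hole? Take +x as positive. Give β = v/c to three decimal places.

β = +0.417

Apply u = (u' + v)/(1 + u'v/c²) successively, working outward toward the black hole.
Start: velocity of the infalling stream relative to the black hole = 0.2350c.
Compose with the blob (u' = 0.764 in the infalling stream frame): u_1 = (0.764 + 0.235) / (1 + 0.764·0.235) = 0.9990/1.1795 = 0.8469.
Compose with the flare (u' = -0.665 in the blob frame): u_2 = (-0.665 + 0.847) / (1 + (-0.665)·0.847) = 0.1819/0.4368 = 0.4165.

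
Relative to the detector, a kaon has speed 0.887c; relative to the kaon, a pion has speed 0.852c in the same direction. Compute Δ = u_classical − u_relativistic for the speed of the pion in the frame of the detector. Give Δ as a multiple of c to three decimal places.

Galilean: u_cl = 0.852 + 0.887 = 1.7390.
Relativistic: u_rel = (0.852 + 0.887) / (1 + 0.852·0.887) = 1.7390/1.7557 = 0.9905.
Δ = 1.7390 − 0.9905 = 0.7485.
(The classical prediction exceeds c; the relativistic result does not.)

Δ = 0.749c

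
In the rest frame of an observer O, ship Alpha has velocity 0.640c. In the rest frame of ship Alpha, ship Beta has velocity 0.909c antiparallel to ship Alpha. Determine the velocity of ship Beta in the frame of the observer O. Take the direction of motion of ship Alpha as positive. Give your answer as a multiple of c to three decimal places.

With v = 0.640 and u' = -0.909 (in units of c),
u = (u' + v)/(1 + u'v/c²):
u = (-0.909 + 0.640) / (1 + (-0.909)·0.640) = -0.2690/0.4182 = -0.6432

-0.643c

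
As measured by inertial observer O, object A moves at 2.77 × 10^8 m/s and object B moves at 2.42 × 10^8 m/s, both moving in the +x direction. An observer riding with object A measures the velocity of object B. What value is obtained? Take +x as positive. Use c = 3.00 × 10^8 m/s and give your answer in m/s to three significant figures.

β_A = 0.923, β_B = 0.807 (dividing each by c = 3.00 × 10^8 m/s).
Transform to A's frame with the inverse velocity-addition law: u' = (u − v)/(1 − uv/c²), taking u = β_B and v = β_A.
u' = (0.807 − 0.923) / (1 − (0.923)(0.807)) = -0.1167/0.2552 = -0.4572.
u' = -0.4572 × 3.00 × 10^8 m/s.

-1.37 × 10^8 m/s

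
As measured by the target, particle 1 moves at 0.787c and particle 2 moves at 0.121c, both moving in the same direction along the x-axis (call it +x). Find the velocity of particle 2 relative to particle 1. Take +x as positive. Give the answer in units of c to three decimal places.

β_A = 0.787, β_B = 0.121.
Transform to A's frame with the inverse velocity-addition law: u' = (u − v)/(1 − uv/c²), taking u = β_B and v = β_A.
u' = (0.121 − 0.787) / (1 − (0.787)(0.121)) = -0.6660/0.9048 = -0.7361.

-0.736c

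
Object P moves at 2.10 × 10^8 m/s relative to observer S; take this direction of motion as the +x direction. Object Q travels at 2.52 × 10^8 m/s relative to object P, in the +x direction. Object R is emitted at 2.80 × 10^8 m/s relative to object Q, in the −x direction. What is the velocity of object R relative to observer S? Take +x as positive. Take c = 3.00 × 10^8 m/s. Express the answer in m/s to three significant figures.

Apply u = (u' + v)/(1 + u'v/c²) successively, working outward toward observer S.
(Dividing each given speed by c = 3.00 × 10^8 m/s to work in units of c.)
Start: velocity of object P relative to observer S = 0.7000c.
Compose with object Q (u' = 0.840 in object P frame): u_1 = (0.840 + 0.700) / (1 + 0.840·0.700) = 1.5400/1.5880 = 0.9698.
Compose with object R (u' = -0.933 in object Q frame): u_2 = (-0.933 + 0.970) / (1 + (-0.933)·0.970) = 0.0364/0.0949 = 0.3841.
So u = 0.3841 × 3.00 × 10^8 m/s.

+1.15 × 10^8 m/s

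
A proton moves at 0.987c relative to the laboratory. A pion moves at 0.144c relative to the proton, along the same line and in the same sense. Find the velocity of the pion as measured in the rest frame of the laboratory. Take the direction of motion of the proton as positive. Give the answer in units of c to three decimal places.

With v = 0.987 and u' = 0.144 (in units of c),
u = (u' + v)/(1 + u'v/c²):
u = (0.144 + 0.987) / (1 + 0.144·0.987) = 1.1310/1.1421 = 0.9903
(Galilean addition would give +1.131c, exceeding c.)

0.990c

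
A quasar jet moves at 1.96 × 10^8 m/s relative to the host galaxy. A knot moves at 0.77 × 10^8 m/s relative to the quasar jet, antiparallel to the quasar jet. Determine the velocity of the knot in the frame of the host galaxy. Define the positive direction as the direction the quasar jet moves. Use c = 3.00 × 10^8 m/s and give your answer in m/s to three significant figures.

In units of c (dividing by 3.00 × 10^8 m/s): v = 0.653, u' = -0.257.
u = (u' + v)/(1 + u'v/c²):
u = (-0.257 + 0.653) / (1 + (-0.257)·0.653) = 0.3967/0.8323 = 0.4766
(Galilean addition would give +0.397c.)
Converting back: u = 0.4766 × 3.00 × 10^8 m/s.

+1.43 × 10^8 m/s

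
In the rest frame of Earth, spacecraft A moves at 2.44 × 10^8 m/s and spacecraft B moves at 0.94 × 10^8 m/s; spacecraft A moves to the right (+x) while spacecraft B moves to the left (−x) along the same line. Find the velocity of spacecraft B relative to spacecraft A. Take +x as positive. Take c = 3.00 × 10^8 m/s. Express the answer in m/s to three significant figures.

β_A = 0.813, β_B = -0.313 (dividing each by c = 3.00 × 10^8 m/s).
Transform to A's frame with the inverse velocity-addition law: u' = (u − v)/(1 − uv/c²), taking u = β_B and v = β_A.
u' = (-0.313 − 0.813) / (1 − (0.813)(-0.313)) = -1.1267/1.2548 = -0.8979.
u' = -0.8979 × 3.00 × 10^8 m/s.

-2.69 × 10^8 m/s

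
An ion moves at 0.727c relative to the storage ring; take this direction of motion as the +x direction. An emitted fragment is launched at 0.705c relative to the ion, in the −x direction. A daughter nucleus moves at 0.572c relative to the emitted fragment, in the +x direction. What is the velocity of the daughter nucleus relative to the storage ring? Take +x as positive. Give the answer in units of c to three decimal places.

Apply u = (u' + v)/(1 + u'v/c²) successively, working outward toward the storage ring.
Start: velocity of the ion relative to the storage ring = 0.7270c.
Compose with the emitted fragment (u' = -0.705 in the ion frame): u_1 = (-0.705 + 0.727) / (1 + (-0.705)·0.727) = 0.0220/0.4875 = 0.0451.
Compose with the daughter nucleus (u' = 0.572 in the emitted fragment frame): u_2 = (0.572 + 0.045) / (1 + 0.572·0.045) = 0.6171/1.0258 = 0.6016.

+0.602c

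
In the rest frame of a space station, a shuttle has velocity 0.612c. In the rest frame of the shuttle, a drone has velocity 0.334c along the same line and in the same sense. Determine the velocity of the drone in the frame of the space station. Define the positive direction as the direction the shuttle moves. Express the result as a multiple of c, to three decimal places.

With v = 0.612 and u' = 0.334 (in units of c),
u = (u' + v)/(1 + u'v/c²):
u = (0.334 + 0.612) / (1 + 0.334·0.612) = 0.9460/1.2044 = 0.7854
(Galilean addition would give +0.946c.)

0.785c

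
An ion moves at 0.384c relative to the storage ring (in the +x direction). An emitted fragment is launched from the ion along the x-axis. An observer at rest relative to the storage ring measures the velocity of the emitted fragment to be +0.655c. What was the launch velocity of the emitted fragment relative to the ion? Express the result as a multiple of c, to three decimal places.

Invert the composition law: u' = (u − v)/(1 − uv/c²).
u' = (0.655 − 0.384) / (1 − (0.655)(0.384)) = 0.2710/0.7485 = 0.3621.

+0.362c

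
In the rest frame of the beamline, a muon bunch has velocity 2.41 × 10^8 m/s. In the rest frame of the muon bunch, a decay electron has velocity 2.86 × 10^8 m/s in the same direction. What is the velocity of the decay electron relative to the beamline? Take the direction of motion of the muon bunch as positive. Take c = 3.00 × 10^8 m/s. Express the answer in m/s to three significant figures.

In units of c (dividing by 3.00 × 10^8 m/s): v = 0.803, u' = 0.953.
u = (u' + v)/(1 + u'v/c²):
u = (0.953 + 0.803) / (1 + 0.953·0.803) = 1.7567/1.7658 = 0.9948
(Galilean addition would give +1.757c, exceeding c.)
Converting back: u = 0.9948 × 3.00 × 10^8 m/s.

2.98 × 10^8 m/s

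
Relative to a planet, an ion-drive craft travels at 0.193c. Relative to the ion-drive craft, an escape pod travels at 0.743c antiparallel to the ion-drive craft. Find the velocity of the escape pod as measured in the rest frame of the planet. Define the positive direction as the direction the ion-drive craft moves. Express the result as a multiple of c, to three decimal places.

-0.642c

With v = 0.193 and u' = -0.743 (in units of c),
u = (u' + v)/(1 + u'v/c²):
u = (-0.743 + 0.193) / (1 + (-0.743)·0.193) = -0.5500/0.8566 = -0.6421
(Galilean addition would give -0.550c.)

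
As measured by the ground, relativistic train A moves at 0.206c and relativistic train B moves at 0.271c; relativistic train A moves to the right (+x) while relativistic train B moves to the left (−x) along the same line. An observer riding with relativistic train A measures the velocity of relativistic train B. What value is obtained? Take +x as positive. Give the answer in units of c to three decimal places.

-0.452c

β_A = 0.206, β_B = -0.271.
Transform to A's frame with the inverse velocity-addition law: u' = (u − v)/(1 − uv/c²), taking u = β_B and v = β_A.
u' = (-0.271 − 0.206) / (1 − (0.206)(-0.271)) = -0.4770/1.0558 = -0.4518.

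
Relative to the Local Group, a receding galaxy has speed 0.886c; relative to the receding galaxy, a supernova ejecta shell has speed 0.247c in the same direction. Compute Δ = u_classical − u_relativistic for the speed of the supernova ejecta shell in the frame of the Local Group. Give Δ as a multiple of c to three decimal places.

Galilean: u_cl = 0.247 + 0.886 = 1.1330.
Relativistic: u_rel = (0.247 + 0.886) / (1 + 0.247·0.886) = 1.1330/1.2188 = 0.9296.
Δ = 1.1330 − 0.9296 = 0.2034.
(The classical prediction exceeds c; the relativistic result does not.)

Δ = 0.203c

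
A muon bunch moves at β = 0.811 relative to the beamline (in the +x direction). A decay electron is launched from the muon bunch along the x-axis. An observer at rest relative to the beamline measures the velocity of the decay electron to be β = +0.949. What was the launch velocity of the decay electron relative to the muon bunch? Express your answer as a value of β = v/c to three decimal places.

β = +0.599

Invert the composition law: u' = (u − v)/(1 − uv/c²).
u' = (0.949 − 0.811) / (1 − (0.949)(0.811)) = 0.1380/0.2304 = 0.5991.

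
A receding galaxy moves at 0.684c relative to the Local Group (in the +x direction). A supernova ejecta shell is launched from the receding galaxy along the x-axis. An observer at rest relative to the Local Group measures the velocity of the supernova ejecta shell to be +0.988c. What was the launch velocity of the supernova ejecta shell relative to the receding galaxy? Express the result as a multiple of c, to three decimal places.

+0.938c

Invert the composition law: u' = (u − v)/(1 − uv/c²).
u' = (0.988 − 0.684) / (1 − (0.988)(0.684)) = 0.3040/0.3242 = 0.9377.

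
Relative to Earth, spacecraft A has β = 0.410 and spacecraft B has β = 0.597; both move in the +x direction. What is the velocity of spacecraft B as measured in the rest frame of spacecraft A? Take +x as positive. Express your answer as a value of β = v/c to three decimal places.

β_A = 0.410, β_B = 0.597.
Transform to A's frame with the inverse velocity-addition law: u' = (u − v)/(1 − uv/c²), taking u = β_B and v = β_A.
u' = (0.597 − 0.410) / (1 − (0.410)(0.597)) = 0.1870/0.7552 = 0.2476.

β = +0.248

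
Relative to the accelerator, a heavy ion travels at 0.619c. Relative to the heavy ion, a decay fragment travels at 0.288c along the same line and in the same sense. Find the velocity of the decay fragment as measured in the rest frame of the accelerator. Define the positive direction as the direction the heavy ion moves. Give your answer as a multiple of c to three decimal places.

0.770c

With v = 0.619 and u' = 0.288 (in units of c),
u = (u' + v)/(1 + u'v/c²):
u = (0.288 + 0.619) / (1 + 0.288·0.619) = 0.9070/1.1783 = 0.7698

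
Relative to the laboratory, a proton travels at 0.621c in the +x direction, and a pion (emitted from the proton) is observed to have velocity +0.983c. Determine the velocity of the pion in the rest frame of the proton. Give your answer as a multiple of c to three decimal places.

Invert the composition law: u' = (u − v)/(1 − uv/c²).
u' = (0.983 − 0.621) / (1 − (0.983)(0.621)) = 0.3620/0.3896 = 0.9293.

+0.929c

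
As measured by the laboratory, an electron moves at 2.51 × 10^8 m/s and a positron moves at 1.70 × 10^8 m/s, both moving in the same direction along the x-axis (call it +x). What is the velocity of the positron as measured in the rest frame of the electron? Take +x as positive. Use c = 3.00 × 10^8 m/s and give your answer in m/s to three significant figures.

-1.54 × 10^8 m/s

β_A = 0.837, β_B = 0.567 (dividing each by c = 3.00 × 10^8 m/s).
Transform to A's frame with the inverse velocity-addition law: u' = (u − v)/(1 − uv/c²), taking u = β_B and v = β_A.
u' = (0.567 − 0.837) / (1 − (0.837)(0.567)) = -0.2700/0.5259 = -0.5134.
u' = -0.5134 × 3.00 × 10^8 m/s.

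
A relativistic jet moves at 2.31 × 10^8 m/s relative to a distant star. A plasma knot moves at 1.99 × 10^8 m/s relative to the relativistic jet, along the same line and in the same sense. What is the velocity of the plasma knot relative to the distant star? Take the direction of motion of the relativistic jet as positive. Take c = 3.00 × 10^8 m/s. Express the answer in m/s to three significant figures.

2.85 × 10^8 m/s

In units of c (dividing by 3.00 × 10^8 m/s): v = 0.770, u' = 0.663.
u = (u' + v)/(1 + u'v/c²):
u = (0.663 + 0.770) / (1 + 0.663·0.770) = 1.4333/1.5108 = 0.9487
Converting back: u = 0.9487 × 3.00 × 10^8 m/s.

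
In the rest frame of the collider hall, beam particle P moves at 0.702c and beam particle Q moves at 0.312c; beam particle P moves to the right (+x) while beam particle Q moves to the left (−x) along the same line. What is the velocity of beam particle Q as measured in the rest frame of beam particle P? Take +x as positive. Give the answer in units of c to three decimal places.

-0.832c

β_A = 0.702, β_B = -0.312.
Transform to A's frame with the inverse velocity-addition law: u' = (u − v)/(1 − uv/c²), taking u = β_B and v = β_A.
u' = (-0.312 − 0.702) / (1 − (0.702)(-0.312)) = -1.0140/1.2190 = -0.8318.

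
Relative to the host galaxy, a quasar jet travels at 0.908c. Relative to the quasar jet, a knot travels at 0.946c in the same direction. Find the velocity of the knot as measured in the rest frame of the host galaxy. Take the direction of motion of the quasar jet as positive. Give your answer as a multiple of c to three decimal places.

With v = 0.908 and u' = 0.946 (in units of c),
u = (u' + v)/(1 + u'v/c²):
u = (0.946 + 0.908) / (1 + 0.946·0.908) = 1.8540/1.8590 = 0.9973

0.997c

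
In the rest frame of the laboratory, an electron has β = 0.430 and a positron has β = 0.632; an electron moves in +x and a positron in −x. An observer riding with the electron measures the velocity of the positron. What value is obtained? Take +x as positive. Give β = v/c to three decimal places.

β = -0.835

β_A = 0.430, β_B = -0.632.
Transform to A's frame with the inverse velocity-addition law: u' = (u − v)/(1 − uv/c²), taking u = β_B and v = β_A.
u' = (-0.632 − 0.430) / (1 − (0.430)(-0.632)) = -1.0620/1.2718 = -0.8351.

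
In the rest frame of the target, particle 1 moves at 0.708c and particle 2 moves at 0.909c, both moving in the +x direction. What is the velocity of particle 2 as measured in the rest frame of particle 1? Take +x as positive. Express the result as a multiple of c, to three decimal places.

+0.564c

β_A = 0.708, β_B = 0.909.
Transform to A's frame with the inverse velocity-addition law: u' = (u − v)/(1 − uv/c²), taking u = β_B and v = β_A.
u' = (0.909 − 0.708) / (1 − (0.708)(0.909)) = 0.2010/0.3564 = 0.5639.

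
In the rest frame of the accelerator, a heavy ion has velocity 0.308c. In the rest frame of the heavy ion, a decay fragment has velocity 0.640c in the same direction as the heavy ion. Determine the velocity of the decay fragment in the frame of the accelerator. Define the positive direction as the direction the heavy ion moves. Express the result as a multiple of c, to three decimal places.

With v = 0.308 and u' = 0.640 (in units of c),
u = (u' + v)/(1 + u'v/c²):
u = (0.640 + 0.308) / (1 + 0.640·0.308) = 0.9480/1.1971 = 0.7919
(Galilean addition would give +0.948c.)

0.792c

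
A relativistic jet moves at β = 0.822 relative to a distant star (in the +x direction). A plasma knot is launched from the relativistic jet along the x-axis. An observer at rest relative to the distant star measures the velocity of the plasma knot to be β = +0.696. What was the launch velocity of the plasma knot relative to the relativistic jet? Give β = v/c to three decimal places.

Invert the composition law: u' = (u − v)/(1 − uv/c²).
u' = (0.696 − 0.822) / (1 − (0.696)(0.822)) = -0.1260/0.4279 = -0.2945.

β = -0.294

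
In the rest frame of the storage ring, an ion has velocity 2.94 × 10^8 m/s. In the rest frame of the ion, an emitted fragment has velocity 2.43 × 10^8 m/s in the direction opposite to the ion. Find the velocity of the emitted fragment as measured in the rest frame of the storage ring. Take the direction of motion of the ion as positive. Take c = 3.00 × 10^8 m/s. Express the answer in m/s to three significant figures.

+2.47 × 10^8 m/s

In units of c (dividing by 3.00 × 10^8 m/s): v = 0.980, u' = -0.810.
u = (u' + v)/(1 + u'v/c²):
u = (-0.810 + 0.980) / (1 + (-0.810)·0.980) = 0.1700/0.2062 = 0.8244
Converting back: u = 0.8244 × 3.00 × 10^8 m/s.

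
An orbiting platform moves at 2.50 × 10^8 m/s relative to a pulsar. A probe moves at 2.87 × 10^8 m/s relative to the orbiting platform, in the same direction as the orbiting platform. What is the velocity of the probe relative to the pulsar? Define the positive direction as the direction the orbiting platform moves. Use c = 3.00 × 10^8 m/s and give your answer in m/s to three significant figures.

In units of c (dividing by 3.00 × 10^8 m/s): v = 0.833, u' = 0.957.
u = (u' + v)/(1 + u'v/c²):
u = (0.957 + 0.833) / (1 + 0.957·0.833) = 1.7900/1.7972 = 0.9960
(Galilean addition would give +1.790c, exceeding c.)
Converting back: u = 0.9960 × 3.00 × 10^8 m/s.

2.99 × 10^8 m/s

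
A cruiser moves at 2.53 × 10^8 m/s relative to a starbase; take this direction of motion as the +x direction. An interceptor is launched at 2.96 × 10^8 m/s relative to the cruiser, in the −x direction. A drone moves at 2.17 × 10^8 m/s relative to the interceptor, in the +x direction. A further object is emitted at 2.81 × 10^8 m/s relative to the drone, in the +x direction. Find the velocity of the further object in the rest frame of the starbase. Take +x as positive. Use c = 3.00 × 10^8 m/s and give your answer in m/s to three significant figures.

Apply u = (u' + v)/(1 + u'v/c²) successively, working outward toward the starbase.
(Dividing each given speed by c = 3.00 × 10^8 m/s to work in units of c.)
Start: velocity of the cruiser relative to the starbase = 0.8433c.
Compose with the interceptor (u' = -0.987 in the cruiser frame): u_1 = (-0.987 + 0.843) / (1 + (-0.987)·0.843) = -0.1433/0.1679 = -0.8536.
Compose with the drone (u' = 0.723 in the interceptor frame): u_2 = (0.723 + (-0.854)) / (1 + 0.723·(-0.854)) = -0.1303/0.3825 = -0.3406.
Compose with the further object (u' = 0.937 in the drone frame): u_3 = (0.937 + (-0.341)) / (1 + 0.937·(-0.341)) = 0.5961/0.6810 = 0.8753.
So u = 0.8753 × 3.00 × 10^8 m/s.

+2.63 × 10^8 m/s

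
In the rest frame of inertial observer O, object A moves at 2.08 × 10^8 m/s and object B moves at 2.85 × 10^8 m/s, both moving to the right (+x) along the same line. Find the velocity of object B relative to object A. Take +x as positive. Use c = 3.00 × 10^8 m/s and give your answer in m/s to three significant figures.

β_A = 0.693, β_B = 0.950 (dividing each by c = 3.00 × 10^8 m/s).
Transform to A's frame with the inverse velocity-addition law: u' = (u − v)/(1 − uv/c²), taking u = β_B and v = β_A.
u' = (0.950 − 0.693) / (1 − (0.693)(0.950)) = 0.2567/0.3413 = 0.7520.
u' = 0.7520 × 3.00 × 10^8 m/s.

+2.26 × 10^8 m/s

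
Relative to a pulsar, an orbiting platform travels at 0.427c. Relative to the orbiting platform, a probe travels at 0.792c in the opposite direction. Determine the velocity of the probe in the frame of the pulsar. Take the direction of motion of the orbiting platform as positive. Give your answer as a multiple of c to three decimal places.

With v = 0.427 and u' = -0.792 (in units of c),
u = (u' + v)/(1 + u'v/c²):
u = (-0.792 + 0.427) / (1 + (-0.792)·0.427) = -0.3650/0.6618 = -0.5515

-0.552c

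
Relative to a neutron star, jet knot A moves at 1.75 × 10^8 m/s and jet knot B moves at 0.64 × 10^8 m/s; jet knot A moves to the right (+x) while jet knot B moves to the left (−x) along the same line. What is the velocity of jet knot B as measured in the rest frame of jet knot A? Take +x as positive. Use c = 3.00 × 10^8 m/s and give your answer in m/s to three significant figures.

β_A = 0.583, β_B = -0.213 (dividing each by c = 3.00 × 10^8 m/s).
Transform to A's frame with the inverse velocity-addition law: u' = (u − v)/(1 − uv/c²), taking u = β_B and v = β_A.
u' = (-0.213 − 0.583) / (1 − (0.583)(-0.213)) = -0.7967/1.1244 = -0.7085.
u' = -0.7085 × 3.00 × 10^8 m/s.

-2.13 × 10^8 m/s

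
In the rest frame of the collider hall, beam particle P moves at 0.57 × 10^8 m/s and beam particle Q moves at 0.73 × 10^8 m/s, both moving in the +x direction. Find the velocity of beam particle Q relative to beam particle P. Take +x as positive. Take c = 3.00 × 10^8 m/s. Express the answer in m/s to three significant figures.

β_A = 0.190, β_B = 0.243 (dividing each by c = 3.00 × 10^8 m/s).
Transform to A's frame with the inverse velocity-addition law: u' = (u − v)/(1 − uv/c²), taking u = β_B and v = β_A.
u' = (0.243 − 0.190) / (1 − (0.190)(0.243)) = 0.0533/0.9538 = 0.0559.
u' = 0.0559 × 3.00 × 10^8 m/s.

+1.68 × 10^7 m/s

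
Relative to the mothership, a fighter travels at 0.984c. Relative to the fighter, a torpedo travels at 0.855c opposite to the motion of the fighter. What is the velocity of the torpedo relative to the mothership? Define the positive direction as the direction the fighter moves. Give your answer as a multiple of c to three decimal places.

+0.813c

With v = 0.984 and u' = -0.855 (in units of c),
u = (u' + v)/(1 + u'v/c²):
u = (-0.855 + 0.984) / (1 + (-0.855)·0.984) = 0.1290/0.1587 = 0.8130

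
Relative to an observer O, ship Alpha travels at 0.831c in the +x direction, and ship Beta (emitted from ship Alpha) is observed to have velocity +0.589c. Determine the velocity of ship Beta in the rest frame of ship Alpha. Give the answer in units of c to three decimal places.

-0.474c

Invert the composition law: u' = (u − v)/(1 − uv/c²).
u' = (0.589 − 0.831) / (1 − (0.589)(0.831)) = -0.2420/0.5105 = -0.4740.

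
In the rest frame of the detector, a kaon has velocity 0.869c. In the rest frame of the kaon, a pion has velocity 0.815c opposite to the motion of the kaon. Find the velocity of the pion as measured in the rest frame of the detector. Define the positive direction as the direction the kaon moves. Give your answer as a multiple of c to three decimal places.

+0.185c

With v = 0.869 and u' = -0.815 (in units of c),
u = (u' + v)/(1 + u'v/c²):
u = (-0.815 + 0.869) / (1 + (-0.815)·0.869) = 0.0540/0.2918 = 0.1851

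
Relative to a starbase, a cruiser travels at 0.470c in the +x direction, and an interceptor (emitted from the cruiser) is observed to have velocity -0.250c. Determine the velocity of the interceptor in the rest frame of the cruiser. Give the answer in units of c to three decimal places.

-0.644c

Invert the composition law: u' = (u − v)/(1 − uv/c²).
u' = (-0.250 − 0.470) / (1 − (-0.250)(0.470)) = -0.7200/1.1175 = -0.6443.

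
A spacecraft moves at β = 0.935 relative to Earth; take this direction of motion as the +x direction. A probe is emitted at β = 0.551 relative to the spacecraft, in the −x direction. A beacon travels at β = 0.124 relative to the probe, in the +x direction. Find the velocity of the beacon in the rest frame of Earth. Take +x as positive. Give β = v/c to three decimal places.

Apply u = (u' + v)/(1 + u'v/c²) successively, working outward toward Earth.
Start: velocity of the spacecraft relative to Earth = 0.9350c.
Compose with the probe (u' = -0.551 in the spacecraft frame): u_1 = (-0.551 + 0.935) / (1 + (-0.551)·0.935) = 0.3840/0.4848 = 0.7921.
Compose with the beacon (u' = 0.124 in the probe frame): u_2 = (0.124 + 0.792) / (1 + 0.124·0.792) = 0.9161/1.0982 = 0.8341.

β = +0.834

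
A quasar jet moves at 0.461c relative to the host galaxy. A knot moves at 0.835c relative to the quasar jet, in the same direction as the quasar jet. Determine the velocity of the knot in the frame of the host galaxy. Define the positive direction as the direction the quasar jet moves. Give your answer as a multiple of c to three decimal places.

With v = 0.461 and u' = 0.835 (in units of c),
u = (u' + v)/(1 + u'v/c²):
u = (0.835 + 0.461) / (1 + 0.835·0.461) = 1.2960/1.3849 = 0.9358

0.936c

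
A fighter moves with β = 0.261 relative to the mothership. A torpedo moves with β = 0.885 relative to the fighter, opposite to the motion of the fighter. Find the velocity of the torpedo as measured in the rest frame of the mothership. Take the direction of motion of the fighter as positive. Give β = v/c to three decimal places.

β = -0.811

With v = 0.261 and u' = -0.885 (in units of c),
u = (u' + v)/(1 + u'v/c²):
u = (-0.885 + 0.261) / (1 + (-0.885)·0.261) = -0.6240/0.7690 = -0.8114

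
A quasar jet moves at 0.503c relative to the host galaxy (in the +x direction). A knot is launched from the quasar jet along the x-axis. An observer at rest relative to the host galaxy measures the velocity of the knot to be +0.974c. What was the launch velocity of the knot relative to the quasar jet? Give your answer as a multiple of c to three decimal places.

Invert the composition law: u' = (u − v)/(1 − uv/c²).
u' = (0.974 − 0.503) / (1 − (0.974)(0.503)) = 0.4710/0.5101 = 0.9234.

+0.923c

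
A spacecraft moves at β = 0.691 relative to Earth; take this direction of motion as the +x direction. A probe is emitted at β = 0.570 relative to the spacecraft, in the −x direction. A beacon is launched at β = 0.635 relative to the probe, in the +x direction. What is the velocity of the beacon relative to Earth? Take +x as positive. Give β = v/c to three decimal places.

Apply u = (u' + v)/(1 + u'v/c²) successively, working outward toward Earth.
Start: velocity of the spacecraft relative to Earth = 0.6910c.
Compose with the probe (u' = -0.570 in the spacecraft frame): u_1 = (-0.570 + 0.691) / (1 + (-0.570)·0.691) = 0.1210/0.6061 = 0.1996.
Compose with the beacon (u' = 0.635 in the probe frame): u_2 = (0.635 + 0.200) / (1 + 0.635·0.200) = 0.8346/1.1268 = 0.7407.

β = +0.741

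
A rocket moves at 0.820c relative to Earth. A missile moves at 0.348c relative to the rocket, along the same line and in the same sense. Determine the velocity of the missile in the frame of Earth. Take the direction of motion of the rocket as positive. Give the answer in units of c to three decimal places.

0.909c

With v = 0.820 and u' = 0.348 (in units of c),
u = (u' + v)/(1 + u'v/c²):
u = (0.348 + 0.820) / (1 + 0.348·0.820) = 1.1680/1.2854 = 0.9087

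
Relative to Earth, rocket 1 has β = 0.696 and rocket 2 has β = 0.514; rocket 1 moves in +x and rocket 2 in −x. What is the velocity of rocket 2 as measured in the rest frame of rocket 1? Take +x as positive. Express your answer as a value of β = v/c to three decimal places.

β_A = 0.696, β_B = -0.514.
Transform to A's frame with the inverse velocity-addition law: u' = (u − v)/(1 − uv/c²), taking u = β_B and v = β_A.
u' = (-0.514 − 0.696) / (1 − (0.696)(-0.514)) = -1.2100/1.3577 = -0.8912.

β = -0.891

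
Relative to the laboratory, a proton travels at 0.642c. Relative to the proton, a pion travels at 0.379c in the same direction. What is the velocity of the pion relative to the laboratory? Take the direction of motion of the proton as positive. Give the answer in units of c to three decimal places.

0.821c

With v = 0.642 and u' = 0.379 (in units of c),
u = (u' + v)/(1 + u'v/c²):
u = (0.379 + 0.642) / (1 + 0.379·0.642) = 1.0210/1.2433 = 0.8212
(Galilean addition would give +1.021c, exceeding c.)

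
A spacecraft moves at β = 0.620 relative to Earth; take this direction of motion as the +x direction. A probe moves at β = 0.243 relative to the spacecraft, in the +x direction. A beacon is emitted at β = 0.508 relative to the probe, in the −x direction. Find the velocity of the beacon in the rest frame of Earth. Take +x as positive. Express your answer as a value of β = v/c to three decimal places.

Apply u = (u' + v)/(1 + u'v/c²) successively, working outward toward Earth.
Start: velocity of the spacecraft relative to Earth = 0.6200c.
Compose with the probe (u' = 0.243 in the spacecraft frame): u_1 = (0.243 + 0.620) / (1 + 0.243·0.620) = 0.8630/1.1507 = 0.7500.
Compose with the beacon (u' = -0.508 in the probe frame): u_2 = (-0.508 + 0.750) / (1 + (-0.508)·0.750) = 0.2420/0.6190 = 0.3910.

β = +0.391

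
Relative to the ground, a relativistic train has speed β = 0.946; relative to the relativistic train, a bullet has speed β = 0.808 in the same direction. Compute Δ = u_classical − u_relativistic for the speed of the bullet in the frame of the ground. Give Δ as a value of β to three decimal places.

Δ = 0.760

Galilean: u_cl = 0.808 + 0.946 = 1.7540.
Relativistic: u_rel = (0.808 + 0.946) / (1 + 0.808·0.946) = 1.7540/1.7644 = 0.9941.
Δ = 1.7540 − 0.9941 = 0.7599.
(The classical prediction exceeds c; the relativistic result does not.)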